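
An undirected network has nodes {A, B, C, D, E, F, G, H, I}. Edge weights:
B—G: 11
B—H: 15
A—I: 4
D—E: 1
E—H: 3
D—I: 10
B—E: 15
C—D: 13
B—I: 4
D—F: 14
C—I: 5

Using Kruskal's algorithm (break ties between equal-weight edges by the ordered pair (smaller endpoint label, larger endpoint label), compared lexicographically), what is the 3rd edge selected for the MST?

Kruskal: consider edges lightest-first.
D—E (1): add — endpoints in different components.
E—H (3): add — endpoints in different components.
A—I (4): add — endpoints in different components.
B—I (4): add — endpoints in different components.
C—I (5): add — endpoints in different components.
D—I (10): add — endpoints in different components.
B—G (11): add — endpoints in different components.
C—D (13): skip — C and D already connected.
D—F (14): add — endpoints in different components.
The 3rd edge added is A—I.

A-I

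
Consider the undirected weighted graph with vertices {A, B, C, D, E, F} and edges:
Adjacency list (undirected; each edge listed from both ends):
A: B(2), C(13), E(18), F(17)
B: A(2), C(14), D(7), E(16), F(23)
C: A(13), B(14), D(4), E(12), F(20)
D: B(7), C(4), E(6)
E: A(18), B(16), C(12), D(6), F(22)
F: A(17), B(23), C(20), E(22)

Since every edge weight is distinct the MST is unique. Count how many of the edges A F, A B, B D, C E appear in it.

Sort edges by weight, then run Kruskal:
A B (2): add — endpoints in different components.
C D (4): add — endpoints in different components.
D E (6): add — endpoints in different components.
B D (7): add — endpoints in different components.
C E (12): skip — C and E already connected.
A C (13): skip — A and C already connected.
B C (14): skip — B and C already connected.
B E (16): skip — B and E already connected.
A F (17): add — endpoints in different components.
MST edge set: {A B, C D, D E, B D, A F}.
Of the listed edges, {A F, A B, B D} are in the MST → 3.

3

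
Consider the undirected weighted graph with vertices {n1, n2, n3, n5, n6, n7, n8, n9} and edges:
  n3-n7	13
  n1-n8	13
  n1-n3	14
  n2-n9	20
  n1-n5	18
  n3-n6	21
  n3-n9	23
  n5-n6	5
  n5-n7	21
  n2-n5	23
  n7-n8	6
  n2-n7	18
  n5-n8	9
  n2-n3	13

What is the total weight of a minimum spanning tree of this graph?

79

Grow the tree from n7 using Prim:
Step 1: cheapest edge leaving the tree is n7-n8 (6); add n8.
Step 2: cheapest edge leaving the tree is n5-n8 (9); add n5.
Step 3: cheapest edge leaving the tree is n5-n6 (5); add n6.
Step 4: cheapest edge leaving the tree is n1-n8 (13); add n1.
Step 5: cheapest edge leaving the tree is n3-n7 (13); add n3.
Step 6: cheapest edge leaving the tree is n2-n3 (13); add n2.
Step 7: cheapest edge leaving the tree is n2-n9 (20); add n9.
MST edges: n7-n8, n5-n8, n5-n6, n1-n8, n3-n7, n2-n3, n2-n9; total weight 6+9+5+13+13+13+20 = 79.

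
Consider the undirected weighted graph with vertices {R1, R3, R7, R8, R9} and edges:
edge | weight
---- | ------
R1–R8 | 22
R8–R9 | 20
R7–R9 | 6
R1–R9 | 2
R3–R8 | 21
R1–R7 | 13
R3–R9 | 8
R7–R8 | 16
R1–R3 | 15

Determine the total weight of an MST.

32

Sort edges by weight, then run Kruskal:
R1–R9 (2): add. Components now {R7} {R1,R9} {R3} {R8}
R7–R9 (6): add. Components now {R1,R7,R9} {R3} {R8}
R3–R9 (8): add. Components now {R1,R3,R7,R9} {R8}
R1–R7 (13): skip — R7 and R1 already connected.
R1–R3 (15): skip — R3 and R1 already connected.
R7–R8 (16): add. Components now {R1,R3,R7,R8,R9}
MST edges: R1–R9, R7–R9, R3–R9, R7–R8; total weight 2+6+8+16 = 32.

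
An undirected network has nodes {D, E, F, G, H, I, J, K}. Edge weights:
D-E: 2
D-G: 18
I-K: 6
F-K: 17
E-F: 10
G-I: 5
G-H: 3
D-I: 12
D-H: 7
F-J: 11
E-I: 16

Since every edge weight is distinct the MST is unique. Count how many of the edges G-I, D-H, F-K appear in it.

Kruskal's algorithm — process edges by increasing weight (ties by edge label):
D-E (2): add — endpoints in different components.
G-H (3): add — endpoints in different components.
G-I (5): add — endpoints in different components.
I-K (6): add — endpoints in different components.
D-H (7): add — endpoints in different components.
E-F (10): add — endpoints in different components.
F-J (11): add — endpoints in different components.
MST edge set: {D-E, G-H, G-I, I-K, D-H, E-F, F-J}.
Of the listed edges, {G-I, D-H} are in the MST → 2.

2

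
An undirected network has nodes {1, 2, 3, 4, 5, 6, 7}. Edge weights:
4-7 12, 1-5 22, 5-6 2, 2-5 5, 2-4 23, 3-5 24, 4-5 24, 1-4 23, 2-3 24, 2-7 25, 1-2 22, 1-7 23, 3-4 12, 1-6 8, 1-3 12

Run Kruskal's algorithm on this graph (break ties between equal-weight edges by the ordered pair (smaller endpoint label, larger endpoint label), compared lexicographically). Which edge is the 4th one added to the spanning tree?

1-3

Sort edges by weight, then run Kruskal:
5-6 (2): add. Components now {1} {2} {3} {4} {5,6} {7}
2-5 (5): add. Components now {1} {2,5,6} {3} {4} {7}
1-6 (8): add. Components now {1,2,5,6} {3} {4} {7}
1-3 (12): add. Components now {1,2,3,5,6} {4} {7}
3-4 (12): add. Components now {1,2,3,4,5,6} {7}
4-7 (12): add. Components now {1,2,3,4,5,6,7}
The 4th edge added is 1-3.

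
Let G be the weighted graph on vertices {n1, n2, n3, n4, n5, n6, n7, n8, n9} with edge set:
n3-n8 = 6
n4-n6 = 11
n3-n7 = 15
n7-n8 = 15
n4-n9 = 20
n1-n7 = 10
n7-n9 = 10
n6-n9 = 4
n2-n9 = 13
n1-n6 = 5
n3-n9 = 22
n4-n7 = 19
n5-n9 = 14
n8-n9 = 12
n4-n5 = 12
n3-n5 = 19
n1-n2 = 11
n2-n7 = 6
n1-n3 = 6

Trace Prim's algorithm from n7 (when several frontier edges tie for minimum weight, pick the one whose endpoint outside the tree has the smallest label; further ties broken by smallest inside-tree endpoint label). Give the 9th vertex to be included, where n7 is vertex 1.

Prim's algorithm from n7:
Step 1: cheapest edge leaving the tree is n2-n7 (6); add n2.
Step 2: cheapest edge leaving the tree is n1-n7 (10); add n1.
Step 3: cheapest edge leaving the tree is n1-n6 (5); add n6.
Step 4: cheapest edge leaving the tree is n6-n9 (4); add n9.
Step 5: cheapest edge leaving the tree is n1-n3 (6); add n3.
Step 6: cheapest edge leaving the tree is n3-n8 (6); add n8.
Step 7: cheapest edge leaving the tree is n4-n6 (11); add n4.
Step 8: cheapest edge leaving the tree is n4-n5 (12); add n5.
Vertex order: n7, n2, n1, n6, n9, n3, n8, n4, n5. The 9th vertex is n5.

n5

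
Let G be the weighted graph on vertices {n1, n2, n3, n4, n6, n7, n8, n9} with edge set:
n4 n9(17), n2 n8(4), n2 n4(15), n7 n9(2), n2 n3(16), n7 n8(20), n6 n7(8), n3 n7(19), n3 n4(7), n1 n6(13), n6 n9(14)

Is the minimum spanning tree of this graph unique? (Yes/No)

Kruskal: consider edges lightest-first.
n7 n9 (2): add — endpoints in different components.
n2 n8 (4): add — endpoints in different components.
n3 n4 (7): add — endpoints in different components.
n6 n7 (8): add — endpoints in different components.
n1 n6 (13): add — endpoints in different components.
n6 n9 (14): skip — n6 and n9 already connected.
n2 n4 (15): add — endpoints in different components.
n2 n3 (16): skip — n3 and n2 already connected.
n4 n9 (17): add — endpoints in different components.
Every non-tree edge has weight strictly greater than the heaviest edge on the tree path between its endpoints, so the MST is unique.

Yes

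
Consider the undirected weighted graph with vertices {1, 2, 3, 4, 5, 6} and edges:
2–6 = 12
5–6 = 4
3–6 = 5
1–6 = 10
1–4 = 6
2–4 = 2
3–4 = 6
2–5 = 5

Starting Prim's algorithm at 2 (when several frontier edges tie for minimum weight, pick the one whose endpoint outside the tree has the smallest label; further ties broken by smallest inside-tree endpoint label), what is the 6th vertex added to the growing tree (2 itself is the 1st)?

1

Grow the tree from 2 using Prim:
Step 1: cheapest edge leaving the tree is 2–4 (2); add 4.
Step 2: cheapest edge leaving the tree is 2–5 (5); add 5.
Step 3: cheapest edge leaving the tree is 5–6 (4); add 6.
Step 4: cheapest edge leaving the tree is 3–6 (5); add 3.
Step 5: cheapest edge leaving the tree is 1–4 (6); add 1.
Vertex order: 2, 4, 5, 6, 3, 1. The 6th vertex is 1.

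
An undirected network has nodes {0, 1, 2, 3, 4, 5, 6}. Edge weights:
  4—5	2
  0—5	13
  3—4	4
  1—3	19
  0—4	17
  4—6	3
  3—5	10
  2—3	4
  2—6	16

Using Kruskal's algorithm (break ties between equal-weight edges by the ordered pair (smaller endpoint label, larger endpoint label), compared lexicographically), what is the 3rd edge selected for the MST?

Sort edges by weight, then run Kruskal:
4—5 (2): add. Components now {0} {1} {2} {3} {4,5} {6}
4—6 (3): add. Components now {0} {1} {2} {3} {4,5,6}
2—3 (4): add. Components now {0} {1} {2,3} {4,5,6}
3—4 (4): add. Components now {0} {1} {2,3,4,5,6}
3—5 (10): skip — 3 and 5 already connected.
0—5 (13): add. Components now {0,2,3,4,5,6} {1}
2—6 (16): skip — 2 and 6 already connected.
0—4 (17): skip — 0 and 4 already connected.
1—3 (19): add. Components now {0,1,2,3,4,5,6}
The 3rd edge added is 2—3.

2-3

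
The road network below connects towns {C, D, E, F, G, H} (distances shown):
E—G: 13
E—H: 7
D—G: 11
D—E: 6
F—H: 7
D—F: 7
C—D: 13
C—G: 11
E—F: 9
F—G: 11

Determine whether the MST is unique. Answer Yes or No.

No

Sort edges by weight, then run Kruskal:
D—E (6): add. Components now {C} {D,E} {F} {G} {H}
D—F (7): add. Components now {C} {D,E,F} {G} {H}
E—H (7): add. Components now {C} {D,E,F,H} {G}
F—H (7): skip — F and H already connected.
E—F (9): skip — E and F already connected.
C—G (11): add. Components now {C,G} {D,E,F,H}
D—G (11): add. Components now {C,D,E,F,G,H}
Non-tree edge F—G has weight 11, equal to the heaviest edge on its tree cycle — swapping gives another MST of the same weight. Not unique.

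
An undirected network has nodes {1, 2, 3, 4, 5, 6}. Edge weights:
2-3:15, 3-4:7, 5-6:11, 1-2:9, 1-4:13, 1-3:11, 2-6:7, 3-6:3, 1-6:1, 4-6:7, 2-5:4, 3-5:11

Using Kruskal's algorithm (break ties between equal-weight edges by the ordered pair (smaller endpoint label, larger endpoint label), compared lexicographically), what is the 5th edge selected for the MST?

Kruskal: consider edges lightest-first.
1-6 (1): add. Components now {1,6} {2} {3} {4} {5}
3-6 (3): add. Components now {1,3,6} {2} {4} {5}
2-5 (4): add. Components now {1,3,6} {2,5} {4}
2-6 (7): add. Components now {1,2,3,5,6} {4}
3-4 (7): add. Components now {1,2,3,4,5,6}
The 5th edge added is 3-4.

3-4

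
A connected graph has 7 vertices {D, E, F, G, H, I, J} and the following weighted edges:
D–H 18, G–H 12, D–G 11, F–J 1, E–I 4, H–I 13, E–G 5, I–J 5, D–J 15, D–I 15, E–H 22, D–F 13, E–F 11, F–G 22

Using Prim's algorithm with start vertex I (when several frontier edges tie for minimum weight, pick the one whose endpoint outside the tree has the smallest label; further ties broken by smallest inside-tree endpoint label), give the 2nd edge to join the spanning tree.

Prim, starting at I.
Step 1: frontier [E–I 4, I–J 5, H–I 13, D–I 15] → take E–I (4); add E.
Step 2: frontier [E–G 5, E–F 11, E–H 22, I–J 5, H–I 13, D–I 15] → take E–G (5); add G.
Step 3: frontier [E–F 11, E–H 22, D–G 11, G–H 12, F–G 22, I–J 5, H–I 13, D–I 15] → take I–J (5); add J.
Step 4: frontier [E–F 11, E–H 22, D–G 11, G–H 12, F–G 22, H–I 13, D–I 15, F–J 1, D–J 15] → take F–J (1); add F.
Step 5: frontier [E–H 22, D–F 13, D–G 11, G–H 12, H–I 13, D–I 15, D–J 15] → take D–G (11); add D.
Step 6: frontier [D–H 18, E–H 22, G–H 12, H–I 13] → take G–H (12); add H.
The 2nd edge added is E–G.

E-G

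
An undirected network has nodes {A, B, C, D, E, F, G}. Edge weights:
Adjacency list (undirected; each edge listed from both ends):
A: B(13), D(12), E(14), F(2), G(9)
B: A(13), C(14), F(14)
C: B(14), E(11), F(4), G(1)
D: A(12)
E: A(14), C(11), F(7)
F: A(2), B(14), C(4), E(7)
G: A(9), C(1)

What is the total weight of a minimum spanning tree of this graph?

Kruskal's algorithm — process edges by increasing weight (ties by edge label):
C–G (1): add — endpoints in different components.
A–F (2): add — endpoints in different components.
C–F (4): add — endpoints in different components.
E–F (7): add — endpoints in different components.
A–G (9): skip — A and G already connected.
C–E (11): skip — C and E already connected.
A–D (12): add — endpoints in different components.
A–B (13): add — endpoints in different components.
MST edges: C–G, A–F, C–F, E–F, A–D, A–B; total weight 1+2+4+7+12+13 = 39.

39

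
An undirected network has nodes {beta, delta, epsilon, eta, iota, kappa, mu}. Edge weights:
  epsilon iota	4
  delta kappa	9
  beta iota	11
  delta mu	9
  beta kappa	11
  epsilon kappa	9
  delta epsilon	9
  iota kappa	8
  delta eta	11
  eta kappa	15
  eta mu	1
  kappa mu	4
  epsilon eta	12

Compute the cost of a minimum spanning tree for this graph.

37

Kruskal's algorithm — process edges by increasing weight (ties by edge label):
eta mu (1): add — endpoints in different components.
epsilon iota (4): add — endpoints in different components.
kappa mu (4): add — endpoints in different components.
iota kappa (8): add — endpoints in different components.
delta epsilon (9): add — endpoints in different components.
delta kappa (9): skip — kappa and delta already connected.
delta mu (9): skip — mu and delta already connected.
epsilon kappa (9): skip — kappa and epsilon already connected.
beta iota (11): add — endpoints in different components.
MST edges: eta mu, epsilon iota, kappa mu, iota kappa, delta epsilon, beta iota; total weight 1+4+4+8+9+11 = 37.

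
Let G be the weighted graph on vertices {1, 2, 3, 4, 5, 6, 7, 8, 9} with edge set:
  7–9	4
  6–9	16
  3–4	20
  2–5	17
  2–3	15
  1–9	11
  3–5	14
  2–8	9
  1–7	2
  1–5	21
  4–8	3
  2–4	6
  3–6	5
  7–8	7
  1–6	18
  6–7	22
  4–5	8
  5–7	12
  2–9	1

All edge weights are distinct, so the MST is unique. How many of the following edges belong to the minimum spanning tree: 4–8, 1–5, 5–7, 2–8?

Kruskal's algorithm — process edges by increasing weight (ties by edge label):
2–9 (1): add — endpoints in different components.
1–7 (2): add — endpoints in different components.
4–8 (3): add — endpoints in different components.
7–9 (4): add — endpoints in different components.
3–6 (5): add — endpoints in different components.
2–4 (6): add — endpoints in different components.
7–8 (7): skip — 7 and 8 already connected.
4–5 (8): add — endpoints in different components.
2–8 (9): skip — 2 and 8 already connected.
1–9 (11): skip — 1 and 9 already connected.
5–7 (12): skip — 5 and 7 already connected.
3–5 (14): add — endpoints in different components.
MST edge set: {2–9, 1–7, 4–8, 7–9, 3–6, 2–4, 4–5, 3–5}.
Of the listed edges, {4–8} are in the MST → 1.

1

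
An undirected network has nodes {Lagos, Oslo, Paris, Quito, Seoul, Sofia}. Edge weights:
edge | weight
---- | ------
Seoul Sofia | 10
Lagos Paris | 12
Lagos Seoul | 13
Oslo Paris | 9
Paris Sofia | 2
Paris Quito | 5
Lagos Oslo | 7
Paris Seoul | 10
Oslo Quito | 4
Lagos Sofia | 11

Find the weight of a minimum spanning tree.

Prim's algorithm from Sofia:
Step 1: cheapest edge leaving the tree is Paris Sofia (2); add Paris.
Step 2: cheapest edge leaving the tree is Paris Quito (5); add Quito.
Step 3: cheapest edge leaving the tree is Oslo Quito (4); add Oslo.
Step 4: cheapest edge leaving the tree is Lagos Oslo (7); add Lagos.
Step 5: cheapest edge leaving the tree is Paris Seoul (10); add Seoul.
MST edges: Paris Sofia, Paris Quito, Oslo Quito, Lagos Oslo, Paris Seoul; total weight 2+5+4+7+10 = 28.

28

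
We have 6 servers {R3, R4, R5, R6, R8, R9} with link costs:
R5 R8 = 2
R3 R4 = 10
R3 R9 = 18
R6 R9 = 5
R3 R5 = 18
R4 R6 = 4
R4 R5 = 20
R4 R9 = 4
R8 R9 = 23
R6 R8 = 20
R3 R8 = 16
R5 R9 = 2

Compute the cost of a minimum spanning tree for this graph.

22

Kruskal: consider edges lightest-first.
R5 R8 (2): add — endpoints in different components.
R5 R9 (2): add — endpoints in different components.
R4 R6 (4): add — endpoints in different components.
R4 R9 (4): add — endpoints in different components.
R6 R9 (5): skip — R9 and R6 already connected.
R3 R4 (10): add — endpoints in different components.
MST edges: R5 R8, R5 R9, R4 R6, R4 R9, R3 R4; total weight 2+2+4+4+10 = 22.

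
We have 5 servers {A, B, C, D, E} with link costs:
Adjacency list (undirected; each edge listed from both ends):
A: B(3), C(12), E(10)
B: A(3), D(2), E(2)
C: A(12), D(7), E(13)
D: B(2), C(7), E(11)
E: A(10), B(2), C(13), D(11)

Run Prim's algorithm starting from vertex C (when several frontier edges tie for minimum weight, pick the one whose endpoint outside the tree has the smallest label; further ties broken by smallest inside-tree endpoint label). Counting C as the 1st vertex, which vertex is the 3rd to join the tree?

Prim, starting at C.
Step 1: cheapest edge leaving the tree is C—D (7); add D.
Step 2: cheapest edge leaving the tree is B—D (2); add B.
Step 3: cheapest edge leaving the tree is B—E (2); add E.
Step 4: cheapest edge leaving the tree is A—B (3); add A.
Vertex order: C, D, B, E, A. The 3rd vertex is B.

B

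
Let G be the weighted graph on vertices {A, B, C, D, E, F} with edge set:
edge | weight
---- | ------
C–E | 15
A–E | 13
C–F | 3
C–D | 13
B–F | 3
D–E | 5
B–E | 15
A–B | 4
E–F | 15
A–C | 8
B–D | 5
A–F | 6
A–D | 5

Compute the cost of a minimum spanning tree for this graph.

20

Kruskal: consider edges lightest-first.
B–F (3): add — endpoints in different components.
C–F (3): add — endpoints in different components.
A–B (4): add — endpoints in different components.
A–D (5): add — endpoints in different components.
B–D (5): skip — B and D already connected.
D–E (5): add — endpoints in different components.
MST edges: B–F, C–F, A–B, A–D, D–E; total weight 3+3+4+5+5 = 20.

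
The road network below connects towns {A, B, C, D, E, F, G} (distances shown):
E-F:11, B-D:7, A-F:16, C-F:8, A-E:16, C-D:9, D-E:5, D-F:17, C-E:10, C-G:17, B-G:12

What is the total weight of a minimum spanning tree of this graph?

Kruskal: consider edges lightest-first.
D-E (5): add — endpoints in different components.
B-D (7): add — endpoints in different components.
C-F (8): add — endpoints in different components.
C-D (9): add — endpoints in different components.
C-E (10): skip — C and E already connected.
E-F (11): skip — E and F already connected.
B-G (12): add — endpoints in different components.
A-E (16): add — endpoints in different components.
MST edges: D-E, B-D, C-F, C-D, B-G, A-E; total weight 5+7+8+9+12+16 = 57.

57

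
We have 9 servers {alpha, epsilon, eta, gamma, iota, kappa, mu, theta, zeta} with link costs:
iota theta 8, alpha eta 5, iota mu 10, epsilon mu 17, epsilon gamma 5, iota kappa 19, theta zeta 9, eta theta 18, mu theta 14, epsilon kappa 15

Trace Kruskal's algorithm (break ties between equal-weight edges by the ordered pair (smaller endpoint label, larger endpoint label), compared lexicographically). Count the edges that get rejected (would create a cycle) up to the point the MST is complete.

Kruskal's algorithm — process edges by increasing weight (ties by edge label):
alpha eta (5): add — endpoints in different components.
epsilon gamma (5): add — endpoints in different components.
iota theta (8): add — endpoints in different components.
theta zeta (9): add — endpoints in different components.
iota mu (10): add — endpoints in different components.
mu theta (14): skip — mu and theta already connected.
epsilon kappa (15): add — endpoints in different components.
epsilon mu (17): add — endpoints in different components.
eta theta (18): add — endpoints in different components.
Edges rejected before the tree was complete: 1.

1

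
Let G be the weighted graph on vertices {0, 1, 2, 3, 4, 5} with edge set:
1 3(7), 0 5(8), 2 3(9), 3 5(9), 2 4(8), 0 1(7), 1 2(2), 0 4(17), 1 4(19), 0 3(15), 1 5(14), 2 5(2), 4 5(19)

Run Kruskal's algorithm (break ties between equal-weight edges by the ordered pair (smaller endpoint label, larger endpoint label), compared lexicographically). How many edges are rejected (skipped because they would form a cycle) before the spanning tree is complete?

Kruskal's algorithm — process edges by increasing weight (ties by edge label):
1 2 (2): add. Components now {0} {1,2} {3} {4} {5}
2 5 (2): add. Components now {0} {1,2,5} {3} {4}
0 1 (7): add. Components now {0,1,2,5} {3} {4}
1 3 (7): add. Components now {0,1,2,3,5} {4}
0 5 (8): skip — 0 and 5 already connected.
2 4 (8): add. Components now {0,1,2,3,4,5}
Edges rejected before the tree was complete: 1.

1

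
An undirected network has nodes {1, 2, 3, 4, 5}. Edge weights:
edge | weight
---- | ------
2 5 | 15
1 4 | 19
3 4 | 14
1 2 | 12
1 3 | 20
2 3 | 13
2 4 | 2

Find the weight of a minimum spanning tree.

Prim's algorithm from 5:
Step 1: cheapest edge leaving the tree is 2 5 (15); add 2.
Step 2: cheapest edge leaving the tree is 2 4 (2); add 4.
Step 3: cheapest edge leaving the tree is 1 2 (12); add 1.
Step 4: cheapest edge leaving the tree is 2 3 (13); add 3.
MST edges: 2 5, 2 4, 1 2, 2 3; total weight 15+2+12+13 = 42.

42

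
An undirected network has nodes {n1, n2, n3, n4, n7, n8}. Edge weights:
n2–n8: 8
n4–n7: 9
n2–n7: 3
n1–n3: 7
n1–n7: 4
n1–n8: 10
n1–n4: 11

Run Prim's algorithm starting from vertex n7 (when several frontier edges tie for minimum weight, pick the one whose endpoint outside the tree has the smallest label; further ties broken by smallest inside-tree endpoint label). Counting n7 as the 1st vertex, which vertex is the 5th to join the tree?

Prim, starting at n7.
Step 1: cheapest edge leaving the tree is n2–n7 (3); add n2.
Step 2: cheapest edge leaving the tree is n1–n7 (4); add n1.
Step 3: cheapest edge leaving the tree is n1–n3 (7); add n3.
Step 4: cheapest edge leaving the tree is n2–n8 (8); add n8.
Step 5: cheapest edge leaving the tree is n4–n7 (9); add n4.
Vertex order: n7, n2, n1, n3, n8, n4. The 5th vertex is n8.

n8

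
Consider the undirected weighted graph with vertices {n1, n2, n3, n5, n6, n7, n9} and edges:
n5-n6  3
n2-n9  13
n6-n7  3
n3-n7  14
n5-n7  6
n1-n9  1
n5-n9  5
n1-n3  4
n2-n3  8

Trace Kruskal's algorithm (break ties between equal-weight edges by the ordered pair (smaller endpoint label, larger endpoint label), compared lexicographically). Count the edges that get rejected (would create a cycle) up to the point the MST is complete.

1

Kruskal: consider edges lightest-first.
n1-n9 (1): add. Components now {n6} {n1,n9} {n3} {n2} {n7} {n5}
n5-n6 (3): add. Components now {n5,n6} {n1,n9} {n3} {n2} {n7}
n6-n7 (3): add. Components now {n5,n6,n7} {n1,n9} {n3} {n2}
n1-n3 (4): add. Components now {n5,n6,n7} {n1,n3,n9} {n2}
n5-n9 (5): add. Components now {n1,n3,n5,n6,n7,n9} {n2}
n5-n7 (6): skip — n7 and n5 already connected.
n2-n3 (8): add. Components now {n1,n2,n3,n5,n6,n7,n9}
Edges rejected before the tree was complete: 1.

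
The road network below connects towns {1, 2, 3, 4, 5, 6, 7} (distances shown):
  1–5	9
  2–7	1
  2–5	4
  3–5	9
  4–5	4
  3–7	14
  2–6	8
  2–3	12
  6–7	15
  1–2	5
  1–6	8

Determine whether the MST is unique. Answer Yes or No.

No

Kruskal's algorithm — process edges by increasing weight (ties by edge label):
2–7 (1): add — endpoints in different components.
2–5 (4): add — endpoints in different components.
4–5 (4): add — endpoints in different components.
1–2 (5): add — endpoints in different components.
1–6 (8): add — endpoints in different components.
2–6 (8): skip — 2 and 6 already connected.
1–5 (9): skip — 1 and 5 already connected.
3–5 (9): add — endpoints in different components.
Non-tree edge 2–6 has weight 8, equal to the heaviest edge on its tree cycle — swapping gives another MST of the same weight. Not unique.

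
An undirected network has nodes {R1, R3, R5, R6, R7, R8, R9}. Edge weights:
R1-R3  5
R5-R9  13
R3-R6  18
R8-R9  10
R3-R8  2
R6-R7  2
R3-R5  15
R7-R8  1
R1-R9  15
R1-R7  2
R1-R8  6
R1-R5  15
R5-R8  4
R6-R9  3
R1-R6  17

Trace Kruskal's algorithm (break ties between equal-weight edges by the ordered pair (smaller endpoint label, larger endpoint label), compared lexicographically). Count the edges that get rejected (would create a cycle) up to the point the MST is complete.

0

Kruskal: consider edges lightest-first.
R7-R8 (1): add. Components now {R7,R8} {R5} {R3} {R6} {R1} {R9}
R1-R7 (2): add. Components now {R1,R7,R8} {R5} {R3} {R6} {R9}
R3-R8 (2): add. Components now {R1,R3,R7,R8} {R5} {R6} {R9}
R6-R7 (2): add. Components now {R1,R3,R6,R7,R8} {R5} {R9}
R6-R9 (3): add. Components now {R1,R3,R6,R7,R8,R9} {R5}
R5-R8 (4): add. Components now {R1,R3,R5,R6,R7,R8,R9}
Edges rejected before the tree was complete: 0.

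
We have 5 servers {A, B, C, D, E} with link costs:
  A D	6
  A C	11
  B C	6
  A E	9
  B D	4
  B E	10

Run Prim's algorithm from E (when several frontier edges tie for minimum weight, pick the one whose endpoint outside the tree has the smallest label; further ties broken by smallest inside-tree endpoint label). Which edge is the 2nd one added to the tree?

A-D

Prim, starting at E.
Step 1: frontier [A E 9, B E 10] → take A E (9); add A.
Step 2: frontier [A D 6, A C 11, B E 10] → take A D (6); add D.
Step 3: frontier [A C 11, B D 4, B E 10] → take B D (4); add B.
Step 4: frontier [A C 11, B C 6] → take B C (6); add C.
The 2nd edge added is A D.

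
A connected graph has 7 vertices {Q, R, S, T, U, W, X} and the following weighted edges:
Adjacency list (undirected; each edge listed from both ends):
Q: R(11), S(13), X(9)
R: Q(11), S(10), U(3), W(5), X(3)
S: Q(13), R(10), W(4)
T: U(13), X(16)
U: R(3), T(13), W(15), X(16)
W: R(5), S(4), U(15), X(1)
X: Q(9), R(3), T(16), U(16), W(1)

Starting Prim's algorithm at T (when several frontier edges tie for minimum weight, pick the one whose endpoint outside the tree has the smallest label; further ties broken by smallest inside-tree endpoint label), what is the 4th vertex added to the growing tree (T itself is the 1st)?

X

Prim, starting at T.
Step 1: cheapest edge leaving the tree is T-U (13); add U.
Step 2: cheapest edge leaving the tree is R-U (3); add R.
Step 3: cheapest edge leaving the tree is R-X (3); add X.
Step 4: cheapest edge leaving the tree is W-X (1); add W.
Step 5: cheapest edge leaving the tree is S-W (4); add S.
Step 6: cheapest edge leaving the tree is Q-X (9); add Q.
Vertex order: T, U, R, X, W, S, Q. The 4th vertex is X.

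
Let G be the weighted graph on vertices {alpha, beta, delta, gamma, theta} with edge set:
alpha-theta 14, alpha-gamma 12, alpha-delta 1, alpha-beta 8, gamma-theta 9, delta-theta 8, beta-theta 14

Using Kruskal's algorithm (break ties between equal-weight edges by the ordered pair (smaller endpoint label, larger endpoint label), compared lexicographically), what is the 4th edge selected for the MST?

gamma-theta

Kruskal: consider edges lightest-first.
alpha-delta (1): add — endpoints in different components.
alpha-beta (8): add — endpoints in different components.
delta-theta (8): add — endpoints in different components.
gamma-theta (9): add — endpoints in different components.
The 4th edge added is gamma-theta.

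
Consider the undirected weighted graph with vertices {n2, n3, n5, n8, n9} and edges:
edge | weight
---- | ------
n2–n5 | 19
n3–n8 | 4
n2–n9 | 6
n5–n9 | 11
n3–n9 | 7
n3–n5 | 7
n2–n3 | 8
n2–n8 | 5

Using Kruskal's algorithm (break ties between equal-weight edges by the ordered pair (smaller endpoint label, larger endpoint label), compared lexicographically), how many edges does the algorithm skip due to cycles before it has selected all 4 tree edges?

0

Kruskal: consider edges lightest-first.
n3–n8 (4): add — endpoints in different components.
n2–n8 (5): add — endpoints in different components.
n2–n9 (6): add — endpoints in different components.
n3–n5 (7): add — endpoints in different components.
Edges rejected before the tree was complete: 0.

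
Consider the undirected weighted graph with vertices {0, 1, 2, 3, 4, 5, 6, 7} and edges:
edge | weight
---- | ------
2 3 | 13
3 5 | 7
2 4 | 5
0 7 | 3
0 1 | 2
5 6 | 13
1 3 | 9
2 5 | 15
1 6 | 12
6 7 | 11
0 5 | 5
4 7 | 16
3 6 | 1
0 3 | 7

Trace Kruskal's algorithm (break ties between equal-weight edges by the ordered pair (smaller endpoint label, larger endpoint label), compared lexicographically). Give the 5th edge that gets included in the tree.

2-4

Kruskal: consider edges lightest-first.
3 6 (1): add — endpoints in different components.
0 1 (2): add — endpoints in different components.
0 7 (3): add — endpoints in different components.
0 5 (5): add — endpoints in different components.
2 4 (5): add — endpoints in different components.
0 3 (7): add — endpoints in different components.
3 5 (7): skip — 3 and 5 already connected.
1 3 (9): skip — 1 and 3 already connected.
6 7 (11): skip — 6 and 7 already connected.
1 6 (12): skip — 1 and 6 already connected.
2 3 (13): add — endpoints in different components.
The 5th edge added is 2 4.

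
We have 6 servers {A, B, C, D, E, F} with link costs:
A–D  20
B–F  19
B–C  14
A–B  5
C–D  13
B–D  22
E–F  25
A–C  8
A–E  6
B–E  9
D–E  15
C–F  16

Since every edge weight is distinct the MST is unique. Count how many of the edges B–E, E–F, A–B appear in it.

Kruskal's algorithm — process edges by increasing weight (ties by edge label):
A–B (5): add. Components now {A,B} {C} {D} {E} {F}
A–E (6): add. Components now {A,B,E} {C} {D} {F}
A–C (8): add. Components now {A,B,C,E} {D} {F}
B–E (9): skip — B and E already connected.
C–D (13): add. Components now {A,B,C,D,E} {F}
B–C (14): skip — B and C already connected.
D–E (15): skip — D and E already connected.
C–F (16): add. Components now {A,B,C,D,E,F}
MST edge set: {A–B, A–E, A–C, C–D, C–F}.
Of the listed edges, {A–B} are in the MST → 1.

1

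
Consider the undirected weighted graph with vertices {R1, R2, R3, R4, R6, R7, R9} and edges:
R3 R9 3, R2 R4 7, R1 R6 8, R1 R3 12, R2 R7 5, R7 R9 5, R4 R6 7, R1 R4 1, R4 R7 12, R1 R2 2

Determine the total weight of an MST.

Prim, starting at R9.
Step 1: frontier [R3 R9 3, R7 R9 5] → take R3 R9 (3); add R3.
Step 2: frontier [R1 R3 12, R7 R9 5] → take R7 R9 (5); add R7.
Step 3: frontier [R1 R3 12, R2 R7 5, R4 R7 12] → take R2 R7 (5); add R2.
Step 4: frontier [R1 R2 2, R2 R4 7, R1 R3 12, R4 R7 12] → take R1 R2 (2); add R1.
Step 5: frontier [R1 R4 1, R1 R6 8, R2 R4 7, R4 R7 12] → take R1 R4 (1); add R4.
Step 6: frontier [R1 R6 8, R4 R6 7] → take R4 R6 (7); add R6.
MST edges: R3 R9, R7 R9, R2 R7, R1 R2, R1 R4, R4 R6; total weight 3+5+5+2+1+7 = 23.

23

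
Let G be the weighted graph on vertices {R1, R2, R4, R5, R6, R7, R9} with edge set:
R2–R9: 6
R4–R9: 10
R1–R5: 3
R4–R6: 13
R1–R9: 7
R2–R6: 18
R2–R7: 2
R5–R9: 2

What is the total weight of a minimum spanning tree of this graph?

36

Kruskal's algorithm — process edges by increasing weight (ties by edge label):
R2–R7 (2): add — endpoints in different components.
R5–R9 (2): add — endpoints in different components.
R1–R5 (3): add — endpoints in different components.
R2–R9 (6): add — endpoints in different components.
R1–R9 (7): skip — R1 and R9 already connected.
R4–R9 (10): add — endpoints in different components.
R4–R6 (13): add — endpoints in different components.
MST edges: R2–R7, R5–R9, R1–R5, R2–R9, R4–R9, R4–R6; total weight 2+2+3+6+10+13 = 36.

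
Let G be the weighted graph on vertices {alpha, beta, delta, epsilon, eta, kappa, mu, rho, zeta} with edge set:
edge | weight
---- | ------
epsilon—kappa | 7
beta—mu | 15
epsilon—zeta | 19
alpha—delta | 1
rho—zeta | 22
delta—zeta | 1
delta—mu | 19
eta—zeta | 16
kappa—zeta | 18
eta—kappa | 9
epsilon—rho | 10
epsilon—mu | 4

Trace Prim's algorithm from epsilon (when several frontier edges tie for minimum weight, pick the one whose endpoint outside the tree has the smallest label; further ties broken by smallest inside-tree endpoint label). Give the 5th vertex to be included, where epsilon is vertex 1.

Prim's algorithm from epsilon:
Step 1: cheapest edge leaving the tree is epsilon—mu (4); add mu.
Step 2: cheapest edge leaving the tree is epsilon—kappa (7); add kappa.
Step 3: cheapest edge leaving the tree is eta—kappa (9); add eta.
Step 4: cheapest edge leaving the tree is epsilon—rho (10); add rho.
Step 5: cheapest edge leaving the tree is beta—mu (15); add beta.
Step 6: cheapest edge leaving the tree is eta—zeta (16); add zeta.
Step 7: cheapest edge leaving the tree is delta—zeta (1); add delta.
Step 8: cheapest edge leaving the tree is alpha—delta (1); add alpha.
Vertex order: epsilon, mu, kappa, eta, rho, beta, zeta, delta, alpha. The 5th vertex is rho.

rho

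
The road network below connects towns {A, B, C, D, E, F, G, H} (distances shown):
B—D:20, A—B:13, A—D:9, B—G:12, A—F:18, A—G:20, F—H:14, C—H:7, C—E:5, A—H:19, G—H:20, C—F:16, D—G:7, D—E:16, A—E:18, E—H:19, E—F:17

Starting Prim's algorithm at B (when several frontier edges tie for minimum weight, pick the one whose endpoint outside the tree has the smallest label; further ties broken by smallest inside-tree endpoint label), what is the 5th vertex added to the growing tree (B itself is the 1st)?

E

Grow the tree from B using Prim:
Step 1: cheapest edge leaving the tree is B—G (12); add G.
Step 2: cheapest edge leaving the tree is D—G (7); add D.
Step 3: cheapest edge leaving the tree is A—D (9); add A.
Step 4: cheapest edge leaving the tree is D—E (16); add E.
Step 5: cheapest edge leaving the tree is C—E (5); add C.
Step 6: cheapest edge leaving the tree is C—H (7); add H.
Step 7: cheapest edge leaving the tree is F—H (14); add F.
Vertex order: B, G, D, A, E, C, H, F. The 5th vertex is E.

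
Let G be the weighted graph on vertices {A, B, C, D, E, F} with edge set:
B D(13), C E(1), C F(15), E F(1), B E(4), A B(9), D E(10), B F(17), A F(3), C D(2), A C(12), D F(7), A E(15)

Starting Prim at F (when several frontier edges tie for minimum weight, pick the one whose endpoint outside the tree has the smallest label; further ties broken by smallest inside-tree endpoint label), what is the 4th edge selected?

Grow the tree from F using Prim:
Step 1: frontier [E F 1, A F 3, D F 7, C F 15, B F 17] → take E F (1); add E.
Step 2: frontier [C E 1, B E 4, D E 10, A E 15, A F 3, D F 7, C F 15, B F 17] → take C E (1); add C.
Step 3: frontier [C D 2, A C 12, B E 4, D E 10, A E 15, A F 3, D F 7, B F 17] → take C D (2); add D.
Step 4: frontier [A C 12, B D 13, B E 4, A E 15, A F 3, B F 17] → take A F (3); add A.
Step 5: frontier [A B 9, B D 13, B E 4, B F 17] → take B E (4); add B.
The 4th edge added is A F.

A-F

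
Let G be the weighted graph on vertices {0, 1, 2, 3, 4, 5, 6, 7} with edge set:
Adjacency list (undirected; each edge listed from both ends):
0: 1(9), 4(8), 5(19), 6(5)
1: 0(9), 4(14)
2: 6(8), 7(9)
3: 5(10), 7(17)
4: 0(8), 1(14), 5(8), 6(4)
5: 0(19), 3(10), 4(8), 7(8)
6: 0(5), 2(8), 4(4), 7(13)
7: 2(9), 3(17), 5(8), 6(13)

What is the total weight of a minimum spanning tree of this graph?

Kruskal's algorithm — process edges by increasing weight (ties by edge label):
4 6 (4): add — endpoints in different components.
0 6 (5): add — endpoints in different components.
0 4 (8): skip — 0 and 4 already connected.
2 6 (8): add — endpoints in different components.
4 5 (8): add — endpoints in different components.
5 7 (8): add — endpoints in different components.
0 1 (9): add — endpoints in different components.
2 7 (9): skip — 2 and 7 already connected.
3 5 (10): add — endpoints in different components.
MST edges: 4 6, 0 6, 2 6, 4 5, 5 7, 0 1, 3 5; total weight 4+5+8+8+8+9+10 = 52.

52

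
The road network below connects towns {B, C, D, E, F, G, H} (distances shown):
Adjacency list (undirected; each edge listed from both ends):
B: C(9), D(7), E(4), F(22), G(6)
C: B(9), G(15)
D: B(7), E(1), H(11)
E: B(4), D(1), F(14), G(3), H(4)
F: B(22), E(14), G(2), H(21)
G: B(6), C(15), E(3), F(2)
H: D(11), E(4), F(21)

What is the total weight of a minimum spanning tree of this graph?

23

Kruskal's algorithm — process edges by increasing weight (ties by edge label):
D E (1): add — endpoints in different components.
F G (2): add — endpoints in different components.
E G (3): add — endpoints in different components.
B E (4): add — endpoints in different components.
E H (4): add — endpoints in different components.
B G (6): skip — B and G already connected.
B D (7): skip — B and D already connected.
B C (9): add — endpoints in different components.
MST edges: D E, F G, E G, B E, E H, B C; total weight 1+2+3+4+4+9 = 23.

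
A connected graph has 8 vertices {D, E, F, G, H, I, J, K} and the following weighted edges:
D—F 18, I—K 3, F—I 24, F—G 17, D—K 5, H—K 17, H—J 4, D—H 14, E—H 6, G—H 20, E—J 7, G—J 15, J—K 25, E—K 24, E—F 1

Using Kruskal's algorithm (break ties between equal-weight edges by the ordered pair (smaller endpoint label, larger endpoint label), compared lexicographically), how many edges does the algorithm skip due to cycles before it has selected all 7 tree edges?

1

Kruskal's algorithm — process edges by increasing weight (ties by edge label):
E—F (1): add — endpoints in different components.
I—K (3): add — endpoints in different components.
H—J (4): add — endpoints in different components.
D—K (5): add — endpoints in different components.
E—H (6): add — endpoints in different components.
E—J (7): skip — E and J already connected.
D—H (14): add — endpoints in different components.
G—J (15): add — endpoints in different components.
Edges rejected before the tree was complete: 1.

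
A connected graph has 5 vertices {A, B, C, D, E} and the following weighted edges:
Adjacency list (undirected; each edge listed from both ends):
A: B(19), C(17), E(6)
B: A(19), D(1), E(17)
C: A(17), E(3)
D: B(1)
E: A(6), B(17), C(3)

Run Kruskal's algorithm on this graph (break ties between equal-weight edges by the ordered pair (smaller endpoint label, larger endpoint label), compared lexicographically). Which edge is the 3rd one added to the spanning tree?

Kruskal's algorithm — process edges by increasing weight (ties by edge label):
B—D (1): add. Components now {A} {B,D} {C} {E}
C—E (3): add. Components now {A} {B,D} {C,E}
A—E (6): add. Components now {A,C,E} {B,D}
A—C (17): skip — A and C already connected.
B—E (17): add. Components now {A,B,C,D,E}
The 3rd edge added is A—E.

A-E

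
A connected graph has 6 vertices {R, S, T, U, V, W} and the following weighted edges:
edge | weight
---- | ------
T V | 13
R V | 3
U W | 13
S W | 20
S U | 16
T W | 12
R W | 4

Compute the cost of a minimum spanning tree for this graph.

Prim, starting at V.
Step 1: cheapest edge leaving the tree is R V (3); add R.
Step 2: cheapest edge leaving the tree is R W (4); add W.
Step 3: cheapest edge leaving the tree is T W (12); add T.
Step 4: cheapest edge leaving the tree is U W (13); add U.
Step 5: cheapest edge leaving the tree is S U (16); add S.
MST edges: R V, R W, T W, U W, S U; total weight 3+4+12+13+16 = 48.

48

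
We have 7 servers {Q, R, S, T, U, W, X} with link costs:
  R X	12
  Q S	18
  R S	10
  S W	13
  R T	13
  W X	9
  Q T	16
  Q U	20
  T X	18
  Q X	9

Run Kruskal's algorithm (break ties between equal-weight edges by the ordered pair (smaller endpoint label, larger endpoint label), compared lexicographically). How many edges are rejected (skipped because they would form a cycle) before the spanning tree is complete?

Kruskal: consider edges lightest-first.
Q X (9): add. Components now {R} {W} {Q,X} {S} {T} {U}
W X (9): add. Components now {R} {Q,W,X} {S} {T} {U}
R S (10): add. Components now {R,S} {Q,W,X} {T} {U}
R X (12): add. Components now {Q,R,S,W,X} {T} {U}
R T (13): add. Components now {Q,R,S,T,W,X} {U}
S W (13): skip — W and S already connected.
Q T (16): skip — Q and T already connected.
Q S (18): skip — S and Q already connected.
T X (18): skip — X and T already connected.
Q U (20): add. Components now {Q,R,S,T,U,W,X}
Edges rejected before the tree was complete: 4.

4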